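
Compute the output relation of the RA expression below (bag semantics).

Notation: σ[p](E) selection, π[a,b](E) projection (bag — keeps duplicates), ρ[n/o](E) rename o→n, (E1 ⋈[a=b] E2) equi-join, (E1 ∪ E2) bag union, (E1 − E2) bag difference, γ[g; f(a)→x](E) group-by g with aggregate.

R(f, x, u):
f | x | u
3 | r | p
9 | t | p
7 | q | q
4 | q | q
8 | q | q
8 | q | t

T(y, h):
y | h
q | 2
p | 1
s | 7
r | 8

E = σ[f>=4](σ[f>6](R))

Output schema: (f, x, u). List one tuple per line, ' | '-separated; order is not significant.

Per-node cardinality:
  R → 6
  σ[f>6](R) → 4
  σ[f>=4](σ[f>6](R)) → 4

== RESULT ==
f | x | u
7 | q | q
8 | q | q
8 | q | t
9 | t | p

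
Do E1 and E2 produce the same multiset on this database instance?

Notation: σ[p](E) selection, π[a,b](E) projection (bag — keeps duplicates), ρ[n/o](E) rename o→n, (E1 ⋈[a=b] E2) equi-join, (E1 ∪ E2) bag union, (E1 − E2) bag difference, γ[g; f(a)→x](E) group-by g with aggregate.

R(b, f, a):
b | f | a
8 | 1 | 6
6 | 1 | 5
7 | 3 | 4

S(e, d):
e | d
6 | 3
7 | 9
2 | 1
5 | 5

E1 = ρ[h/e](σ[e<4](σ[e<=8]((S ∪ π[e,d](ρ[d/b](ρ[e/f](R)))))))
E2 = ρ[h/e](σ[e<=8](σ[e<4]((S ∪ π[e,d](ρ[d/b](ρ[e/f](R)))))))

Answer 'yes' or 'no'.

E1 per-node cardinality:
  S → 4
  R → 3
  ρ[e/f](R) → 3
  ρ[d/b](ρ[e/f](R)) → 3
  π[e,d](ρ[d/b](ρ[e/f](R))) → 3
  (S ∪ π[e,d](ρ[d/b](ρ[e/f](R)))) → 7
  σ[e<=8]((S ∪ π[e,d](ρ[d/b](ρ[e/f](R))))) → 7
  σ[e<4](σ[e<=8]((S ∪ π[e,d](ρ[d/b](ρ[e/f](R)))))) → 4
  ρ[h/e](σ[e<4](σ[e<=8]((S ∪ π[e,d](ρ[d/b](ρ[e/f](R))))))) → 4
E2 per-node cardinality:
  S → 4
  R → 3
  ρ[e/f](R) → 3
  ρ[d/b](ρ[e/f](R)) → 3
  π[e,d](ρ[d/b](ρ[e/f](R))) → 3
  (S ∪ π[e,d](ρ[d/b](ρ[e/f](R)))) → 7
  σ[e<4]((S ∪ π[e,d](ρ[d/b](ρ[e/f](R))))) → 4
  σ[e<=8](σ[e<4]((S ∪ π[e,d](ρ[d/b](ρ[e/f](R)))))) → 4
  ρ[h/e](σ[e<=8](σ[e<4]((S ∪ π[e,d](ρ[d/b](ρ[e/f](R))))))) → 4

E1 and E2 produce the same multiset:
h | d
1 | 6
1 | 8
2 | 1
3 | 7

yes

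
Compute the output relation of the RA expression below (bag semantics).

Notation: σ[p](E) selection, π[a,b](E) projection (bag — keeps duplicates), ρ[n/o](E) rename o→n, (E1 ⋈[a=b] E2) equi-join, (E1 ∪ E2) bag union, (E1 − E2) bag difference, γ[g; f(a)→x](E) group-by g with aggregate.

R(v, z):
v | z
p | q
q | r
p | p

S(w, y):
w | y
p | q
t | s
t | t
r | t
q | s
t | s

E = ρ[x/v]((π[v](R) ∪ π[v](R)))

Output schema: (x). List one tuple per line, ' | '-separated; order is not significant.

Row counts bottom-up:
  R → 3
  π[v](R) → 3
  R → 3
  π[v](R) → 3
  (π[v](R) ∪ π[v](R)) → 6
  ρ[x/v]((π[v](R) ∪ π[v](R))) → 6

== RESULT ==
x
p
p
p
p
q
q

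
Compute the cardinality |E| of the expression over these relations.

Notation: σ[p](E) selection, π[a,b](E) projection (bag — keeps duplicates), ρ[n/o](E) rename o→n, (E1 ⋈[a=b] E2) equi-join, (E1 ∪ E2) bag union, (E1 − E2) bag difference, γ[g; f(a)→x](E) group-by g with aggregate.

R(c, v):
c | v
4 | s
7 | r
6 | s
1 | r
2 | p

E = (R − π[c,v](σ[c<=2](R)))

Per-node cardinality:
  R → 5
  R → 5
  σ[c<=2](R) → 2
  π[c,v](σ[c<=2](R)) → 2
  (R − π[c,v](σ[c<=2](R))) → 3

|E| = 3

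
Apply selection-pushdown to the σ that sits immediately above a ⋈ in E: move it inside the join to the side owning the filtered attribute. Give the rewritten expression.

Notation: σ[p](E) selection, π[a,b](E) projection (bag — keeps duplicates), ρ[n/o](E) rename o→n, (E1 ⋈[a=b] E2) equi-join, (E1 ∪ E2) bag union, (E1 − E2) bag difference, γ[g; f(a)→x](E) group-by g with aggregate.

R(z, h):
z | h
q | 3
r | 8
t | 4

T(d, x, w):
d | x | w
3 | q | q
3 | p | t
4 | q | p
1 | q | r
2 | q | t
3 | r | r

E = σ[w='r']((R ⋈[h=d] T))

σ filters on w, owned by the right side.
E' = (R ⋈[h=d] σ[w='r'](T))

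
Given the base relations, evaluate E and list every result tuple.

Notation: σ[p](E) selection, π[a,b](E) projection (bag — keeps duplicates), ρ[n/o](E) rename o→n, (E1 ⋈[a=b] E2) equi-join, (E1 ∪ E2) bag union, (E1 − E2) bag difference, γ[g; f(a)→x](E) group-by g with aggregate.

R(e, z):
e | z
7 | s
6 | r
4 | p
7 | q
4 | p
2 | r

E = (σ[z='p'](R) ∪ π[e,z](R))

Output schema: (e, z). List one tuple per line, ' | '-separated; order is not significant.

Row counts bottom-up:
  R → 6
  σ[z='p'](R) → 2
  R → 6
  π[e,z](R) → 6
  (σ[z='p'](R) ∪ π[e,z](R)) → 8

== RESULT ==
e | z
2 | r
4 | p
4 | p
4 | p
4 | p
6 | r
7 | q
7 | s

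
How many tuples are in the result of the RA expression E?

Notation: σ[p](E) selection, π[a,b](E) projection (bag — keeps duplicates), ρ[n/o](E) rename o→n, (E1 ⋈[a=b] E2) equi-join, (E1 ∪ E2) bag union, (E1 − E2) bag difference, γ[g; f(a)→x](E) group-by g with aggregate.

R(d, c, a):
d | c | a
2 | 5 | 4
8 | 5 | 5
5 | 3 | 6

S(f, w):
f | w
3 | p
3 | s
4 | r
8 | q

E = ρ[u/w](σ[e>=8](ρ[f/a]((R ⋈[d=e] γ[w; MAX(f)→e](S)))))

Stepwise |·|:
  R → 3
  S → 4
  γ[w; MAX(f)→e](S) → 4
  (R ⋈[d=e] γ[w; MAX(f)→e](S)) → 1
  ρ[f/a]((R ⋈[d=e] γ[w; MAX(f)→e](S))) → 1
  σ[e>=8](ρ[f/a]((R ⋈[d=e] γ[w; MAX(f)→e](S)))) → 1
  ρ[u/w](σ[e>=8](ρ[f/a]((R ⋈[d=e] γ[w; MAX(f)→e](S))))) → 1

|E| = 1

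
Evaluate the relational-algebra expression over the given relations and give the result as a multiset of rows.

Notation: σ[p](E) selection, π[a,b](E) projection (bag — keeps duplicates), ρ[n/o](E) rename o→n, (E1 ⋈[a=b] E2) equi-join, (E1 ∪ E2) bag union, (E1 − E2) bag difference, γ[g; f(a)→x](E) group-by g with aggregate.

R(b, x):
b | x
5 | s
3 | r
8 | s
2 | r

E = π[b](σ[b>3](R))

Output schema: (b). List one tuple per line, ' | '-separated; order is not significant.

Stepwise |·|:
  R → 4
  σ[b>3](R) → 2
  π[b](σ[b>3](R)) → 2

== RESULT ==
b
5
8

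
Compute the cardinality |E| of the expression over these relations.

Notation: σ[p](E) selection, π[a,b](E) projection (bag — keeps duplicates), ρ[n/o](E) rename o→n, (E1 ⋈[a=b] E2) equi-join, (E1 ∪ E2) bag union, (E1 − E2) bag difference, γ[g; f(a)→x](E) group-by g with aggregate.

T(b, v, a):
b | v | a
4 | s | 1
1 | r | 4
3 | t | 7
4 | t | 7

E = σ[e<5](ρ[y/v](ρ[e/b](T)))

Subexpression sizes:
  T → 4
  ρ[e/b](T) → 4
  ρ[y/v](ρ[e/b](T)) → 4
  σ[e<5](ρ[y/v](ρ[e/b](T))) → 4

|E| = 4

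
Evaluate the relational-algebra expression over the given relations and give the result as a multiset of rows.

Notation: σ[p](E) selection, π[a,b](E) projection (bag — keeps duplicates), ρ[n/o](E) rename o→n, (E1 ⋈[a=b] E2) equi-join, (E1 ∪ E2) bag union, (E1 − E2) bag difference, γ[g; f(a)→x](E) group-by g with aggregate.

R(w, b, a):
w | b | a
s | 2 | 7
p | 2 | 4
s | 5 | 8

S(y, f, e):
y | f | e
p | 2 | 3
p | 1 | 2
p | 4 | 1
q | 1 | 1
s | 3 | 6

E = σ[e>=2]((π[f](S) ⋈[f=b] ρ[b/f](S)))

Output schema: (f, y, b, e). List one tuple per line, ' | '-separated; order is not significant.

Row counts bottom-up:
  S → 5
  π[f](S) → 5
  S → 5
  ρ[b/f](S) → 5
  (π[f](S) ⋈[f=b] ρ[b/f](S)) → 7
  σ[e>=2]((π[f](S) ⋈[f=b] ρ[b/f](S))) → 4

== RESULT ==
f | y | b | e
1 | p | 1 | 2
1 | p | 1 | 2
2 | p | 2 | 3
3 | s | 3 | 6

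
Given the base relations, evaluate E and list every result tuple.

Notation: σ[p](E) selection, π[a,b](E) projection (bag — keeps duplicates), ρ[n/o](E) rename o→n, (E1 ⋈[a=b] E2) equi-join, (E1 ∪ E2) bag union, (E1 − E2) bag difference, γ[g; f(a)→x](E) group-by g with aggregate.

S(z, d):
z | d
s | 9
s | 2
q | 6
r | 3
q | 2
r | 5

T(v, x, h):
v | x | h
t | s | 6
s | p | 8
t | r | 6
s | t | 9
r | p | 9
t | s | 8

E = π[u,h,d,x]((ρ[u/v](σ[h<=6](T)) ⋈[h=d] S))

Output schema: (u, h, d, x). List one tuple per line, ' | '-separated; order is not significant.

Stepwise |·|:
  T → 6
  σ[h<=6](T) → 2
  ρ[u/v](σ[h<=6](T)) → 2
  S → 6
  (ρ[u/v](σ[h<=6](T)) ⋈[h=d] S) → 2
  π[u,h,d,x]((ρ[u/v](σ[h<=6](T)) ⋈[h=d] S)) → 2

== RESULT ==
u | h | d | x
t | 6 | 6 | r
t | 6 | 6 | s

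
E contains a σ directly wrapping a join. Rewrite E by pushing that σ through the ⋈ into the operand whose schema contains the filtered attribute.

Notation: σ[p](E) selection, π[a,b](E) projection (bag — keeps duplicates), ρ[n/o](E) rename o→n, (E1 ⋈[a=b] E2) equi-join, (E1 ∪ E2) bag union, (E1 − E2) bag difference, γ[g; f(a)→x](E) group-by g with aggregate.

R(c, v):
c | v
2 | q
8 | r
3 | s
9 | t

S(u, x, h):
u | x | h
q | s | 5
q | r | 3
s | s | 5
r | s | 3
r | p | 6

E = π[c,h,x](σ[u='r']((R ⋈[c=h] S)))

σ filters on u, owned by the right side.
E' = π[c,h,x]((R ⋈[c=h] σ[u='r'](S)))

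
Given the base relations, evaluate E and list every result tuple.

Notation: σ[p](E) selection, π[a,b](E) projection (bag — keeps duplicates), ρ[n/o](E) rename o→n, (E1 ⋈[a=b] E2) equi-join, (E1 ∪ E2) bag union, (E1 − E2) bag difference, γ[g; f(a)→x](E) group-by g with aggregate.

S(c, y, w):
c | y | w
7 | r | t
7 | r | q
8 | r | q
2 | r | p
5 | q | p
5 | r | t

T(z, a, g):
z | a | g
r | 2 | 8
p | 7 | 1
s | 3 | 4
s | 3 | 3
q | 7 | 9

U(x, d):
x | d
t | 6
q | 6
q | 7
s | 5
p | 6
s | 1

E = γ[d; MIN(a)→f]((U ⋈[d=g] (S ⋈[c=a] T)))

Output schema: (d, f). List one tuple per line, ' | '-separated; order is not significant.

Row counts bottom-up:
  U → 6
  S → 6
  T → 5
  (S ⋈[c=a] T) → 5
  (U ⋈[d=g] (S ⋈[c=a] T)) → 2
  γ[d; MIN(a)→f]((U ⋈[d=g] (S ⋈[c=a] T))) → 1

== RESULT ==
d | f
1 | 7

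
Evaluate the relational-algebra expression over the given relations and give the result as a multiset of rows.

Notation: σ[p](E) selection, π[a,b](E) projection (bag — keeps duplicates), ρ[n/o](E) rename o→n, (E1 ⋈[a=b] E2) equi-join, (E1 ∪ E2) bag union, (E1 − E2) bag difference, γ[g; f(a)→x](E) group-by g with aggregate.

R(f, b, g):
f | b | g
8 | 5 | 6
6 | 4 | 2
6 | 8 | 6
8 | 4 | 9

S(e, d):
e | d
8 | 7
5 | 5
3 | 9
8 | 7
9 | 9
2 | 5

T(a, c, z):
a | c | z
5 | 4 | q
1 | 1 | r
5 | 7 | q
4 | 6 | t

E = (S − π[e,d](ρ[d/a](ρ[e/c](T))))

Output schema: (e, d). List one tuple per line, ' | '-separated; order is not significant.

Row counts bottom-up:
  S → 6
  T → 4
  ρ[e/c](T) → 4
  ρ[d/a](ρ[e/c](T)) → 4
  π[e,d](ρ[d/a](ρ[e/c](T))) → 4
  (S − π[e,d](ρ[d/a](ρ[e/c](T)))) → 6

== RESULT ==
e | d
2 | 5
3 | 9
5 | 5
8 | 7
8 | 7
9 | 9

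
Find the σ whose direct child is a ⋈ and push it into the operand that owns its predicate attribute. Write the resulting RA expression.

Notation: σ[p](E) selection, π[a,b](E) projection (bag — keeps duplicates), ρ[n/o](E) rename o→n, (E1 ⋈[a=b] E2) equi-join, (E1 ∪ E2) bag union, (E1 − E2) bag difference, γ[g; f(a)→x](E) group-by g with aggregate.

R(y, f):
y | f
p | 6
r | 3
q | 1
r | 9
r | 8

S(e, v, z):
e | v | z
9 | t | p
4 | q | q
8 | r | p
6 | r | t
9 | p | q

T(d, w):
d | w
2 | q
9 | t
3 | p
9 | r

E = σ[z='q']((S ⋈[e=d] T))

σ filters on z, owned by the left side.
E' = (σ[z='q'](S) ⋈[e=d] T)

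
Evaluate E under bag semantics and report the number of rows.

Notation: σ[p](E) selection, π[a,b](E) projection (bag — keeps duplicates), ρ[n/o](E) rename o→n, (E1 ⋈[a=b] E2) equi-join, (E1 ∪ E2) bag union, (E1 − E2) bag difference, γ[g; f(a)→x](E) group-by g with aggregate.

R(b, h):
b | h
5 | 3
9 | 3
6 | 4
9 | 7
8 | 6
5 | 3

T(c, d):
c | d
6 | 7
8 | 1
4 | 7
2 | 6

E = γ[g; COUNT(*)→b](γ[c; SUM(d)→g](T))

Row counts bottom-up:
  T → 4
  γ[c; SUM(d)→g](T) → 4
  γ[g; COUNT(*)→b](γ[c; SUM(d)→g](T)) → 3

|E| = 3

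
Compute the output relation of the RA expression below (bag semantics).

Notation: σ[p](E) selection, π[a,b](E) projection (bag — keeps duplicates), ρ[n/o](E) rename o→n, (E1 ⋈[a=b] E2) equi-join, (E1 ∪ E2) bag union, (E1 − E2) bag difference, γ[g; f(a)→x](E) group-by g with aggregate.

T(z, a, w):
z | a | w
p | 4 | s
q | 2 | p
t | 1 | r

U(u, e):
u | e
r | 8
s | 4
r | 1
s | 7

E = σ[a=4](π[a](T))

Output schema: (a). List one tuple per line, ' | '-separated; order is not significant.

Row counts bottom-up:
  T → 3
  π[a](T) → 3
  σ[a=4](π[a](T)) → 1

== RESULT ==
a
4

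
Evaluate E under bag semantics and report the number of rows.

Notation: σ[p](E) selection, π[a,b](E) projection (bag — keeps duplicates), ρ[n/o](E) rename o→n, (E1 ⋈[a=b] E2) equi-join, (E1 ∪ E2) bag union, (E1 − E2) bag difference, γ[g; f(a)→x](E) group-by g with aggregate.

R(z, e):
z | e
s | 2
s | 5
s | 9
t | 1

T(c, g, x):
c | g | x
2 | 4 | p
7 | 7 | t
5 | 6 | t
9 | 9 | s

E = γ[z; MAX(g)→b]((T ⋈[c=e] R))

Row counts bottom-up:
  T → 4
  R → 4
  (T ⋈[c=e] R) → 3
  γ[z; MAX(g)→b]((T ⋈[c=e] R)) → 1

|E| = 1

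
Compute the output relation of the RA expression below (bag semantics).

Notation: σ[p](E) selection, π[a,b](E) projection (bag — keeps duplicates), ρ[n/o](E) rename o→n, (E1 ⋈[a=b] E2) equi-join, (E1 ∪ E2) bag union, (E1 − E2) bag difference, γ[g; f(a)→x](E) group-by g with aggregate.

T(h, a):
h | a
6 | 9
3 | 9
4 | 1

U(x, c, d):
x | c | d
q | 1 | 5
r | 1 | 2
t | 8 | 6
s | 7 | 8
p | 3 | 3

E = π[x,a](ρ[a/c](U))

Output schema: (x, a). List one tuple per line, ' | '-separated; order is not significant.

Row counts bottom-up:
  U → 5
  ρ[a/c](U) → 5
  π[x,a](ρ[a/c](U)) → 5

== RESULT ==
x | a
p | 3
q | 1
r | 1
s | 7
t | 8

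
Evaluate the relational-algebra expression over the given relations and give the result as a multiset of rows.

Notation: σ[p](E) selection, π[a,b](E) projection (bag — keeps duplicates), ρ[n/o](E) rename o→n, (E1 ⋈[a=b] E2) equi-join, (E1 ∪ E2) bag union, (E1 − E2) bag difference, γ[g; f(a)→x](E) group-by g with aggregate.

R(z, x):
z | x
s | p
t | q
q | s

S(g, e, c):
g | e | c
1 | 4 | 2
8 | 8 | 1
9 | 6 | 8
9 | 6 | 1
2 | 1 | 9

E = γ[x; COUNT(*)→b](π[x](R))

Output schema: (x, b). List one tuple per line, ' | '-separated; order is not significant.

Per-node cardinality:
  R → 3
  π[x](R) → 3
  γ[x; COUNT(*)→b](π[x](R)) → 3

== RESULT ==
x | b
p | 1
q | 1
s | 1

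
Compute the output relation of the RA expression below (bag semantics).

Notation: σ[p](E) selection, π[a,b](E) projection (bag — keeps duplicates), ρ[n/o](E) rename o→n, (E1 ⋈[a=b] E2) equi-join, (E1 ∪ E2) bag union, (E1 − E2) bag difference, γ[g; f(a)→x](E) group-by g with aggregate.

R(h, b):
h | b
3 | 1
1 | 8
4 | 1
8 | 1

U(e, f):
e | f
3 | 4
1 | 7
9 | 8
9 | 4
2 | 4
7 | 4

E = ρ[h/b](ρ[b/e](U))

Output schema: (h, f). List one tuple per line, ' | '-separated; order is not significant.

Stepwise |·|:
  U → 6
  ρ[b/e](U) → 6
  ρ[h/b](ρ[b/e](U)) → 6

== RESULT ==
h | f
1 | 7
2 | 4
3 | 4
7 | 4
9 | 4
9 | 8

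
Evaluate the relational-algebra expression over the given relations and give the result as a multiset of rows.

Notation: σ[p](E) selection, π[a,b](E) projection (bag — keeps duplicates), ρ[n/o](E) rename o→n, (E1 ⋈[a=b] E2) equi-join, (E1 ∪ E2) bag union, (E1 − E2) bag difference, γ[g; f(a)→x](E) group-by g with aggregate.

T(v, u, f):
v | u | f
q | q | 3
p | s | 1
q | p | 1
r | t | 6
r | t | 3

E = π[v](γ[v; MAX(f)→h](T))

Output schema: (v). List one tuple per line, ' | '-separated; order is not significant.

Stepwise |·|:
  T → 5
  γ[v; MAX(f)→h](T) → 3
  π[v](γ[v; MAX(f)→h](T)) → 3

== RESULT ==
v
p
q
r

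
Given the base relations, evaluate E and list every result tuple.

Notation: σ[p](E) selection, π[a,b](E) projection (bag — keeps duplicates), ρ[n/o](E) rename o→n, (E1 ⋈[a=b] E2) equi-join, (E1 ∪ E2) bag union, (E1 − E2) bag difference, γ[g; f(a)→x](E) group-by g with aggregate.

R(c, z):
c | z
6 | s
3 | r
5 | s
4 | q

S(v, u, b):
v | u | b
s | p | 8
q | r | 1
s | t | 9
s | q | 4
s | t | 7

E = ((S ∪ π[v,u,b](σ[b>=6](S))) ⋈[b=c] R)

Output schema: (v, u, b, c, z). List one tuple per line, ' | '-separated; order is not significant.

Subexpression sizes:
  S → 5
  S → 5
  σ[b>=6](S) → 3
  π[v,u,b](σ[b>=6](S)) → 3
  (S ∪ π[v,u,b](σ[b>=6](S))) → 8
  R → 4
  ((S ∪ π[v,u,b](σ[b>=6](S))) ⋈[b=c] R) → 1

== RESULT ==
v | u | b | c | z
s | q | 4 | 4 | q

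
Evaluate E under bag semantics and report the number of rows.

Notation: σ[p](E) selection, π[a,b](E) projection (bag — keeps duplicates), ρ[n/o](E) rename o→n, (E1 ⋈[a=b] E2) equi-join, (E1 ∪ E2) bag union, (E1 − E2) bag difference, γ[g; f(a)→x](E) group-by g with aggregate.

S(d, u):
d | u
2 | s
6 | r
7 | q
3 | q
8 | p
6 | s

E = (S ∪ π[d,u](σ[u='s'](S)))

Per-node cardinality:
  S → 6
  S → 6
  σ[u='s'](S) → 2
  π[d,u](σ[u='s'](S)) → 2
  (S ∪ π[d,u](σ[u='s'](S))) → 8

|E| = 8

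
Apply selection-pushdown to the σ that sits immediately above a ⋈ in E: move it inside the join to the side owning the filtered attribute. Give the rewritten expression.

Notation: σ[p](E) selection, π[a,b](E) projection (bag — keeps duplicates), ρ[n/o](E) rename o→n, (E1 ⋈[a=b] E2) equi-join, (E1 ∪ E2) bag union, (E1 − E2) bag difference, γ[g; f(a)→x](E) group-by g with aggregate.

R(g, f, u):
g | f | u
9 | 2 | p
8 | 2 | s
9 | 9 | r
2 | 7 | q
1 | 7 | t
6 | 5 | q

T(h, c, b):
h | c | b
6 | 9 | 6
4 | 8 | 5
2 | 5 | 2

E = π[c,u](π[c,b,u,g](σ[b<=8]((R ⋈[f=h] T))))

σ filters on b, owned by the right side.
E' = π[c,u](π[c,b,u,g]((R ⋈[f=h] σ[b<=8](T))))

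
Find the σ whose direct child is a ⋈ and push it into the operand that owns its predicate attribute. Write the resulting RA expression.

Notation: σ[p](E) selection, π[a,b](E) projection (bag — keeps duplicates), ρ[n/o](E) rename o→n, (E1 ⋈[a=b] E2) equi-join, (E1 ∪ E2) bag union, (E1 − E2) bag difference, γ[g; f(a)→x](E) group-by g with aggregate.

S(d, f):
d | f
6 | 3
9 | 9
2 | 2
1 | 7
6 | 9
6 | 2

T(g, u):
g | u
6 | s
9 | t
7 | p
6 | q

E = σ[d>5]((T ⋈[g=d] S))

σ filters on d, owned by the right side.
E' = (T ⋈[g=d] σ[d>5](S))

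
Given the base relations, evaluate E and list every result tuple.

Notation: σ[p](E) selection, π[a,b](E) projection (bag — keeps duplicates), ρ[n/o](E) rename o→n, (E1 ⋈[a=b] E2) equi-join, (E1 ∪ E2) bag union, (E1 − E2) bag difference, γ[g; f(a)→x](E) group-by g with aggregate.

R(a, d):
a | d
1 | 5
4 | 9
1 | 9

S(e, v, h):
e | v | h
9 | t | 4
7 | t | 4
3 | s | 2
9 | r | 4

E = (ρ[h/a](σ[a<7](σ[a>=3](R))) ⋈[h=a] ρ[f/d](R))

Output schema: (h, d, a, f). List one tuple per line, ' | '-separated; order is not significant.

Stepwise |·|:
  R → 3
  σ[a>=3](R) → 1
  σ[a<7](σ[a>=3](R)) → 1
  ρ[h/a](σ[a<7](σ[a>=3](R))) → 1
  R → 3
  ρ[f/d](R) → 3
  (ρ[h/a](σ[a<7](σ[a>=3](R))) ⋈[h=a] ρ[f/d](R)) → 1

== RESULT ==
h | d | a | f
4 | 9 | 4 | 9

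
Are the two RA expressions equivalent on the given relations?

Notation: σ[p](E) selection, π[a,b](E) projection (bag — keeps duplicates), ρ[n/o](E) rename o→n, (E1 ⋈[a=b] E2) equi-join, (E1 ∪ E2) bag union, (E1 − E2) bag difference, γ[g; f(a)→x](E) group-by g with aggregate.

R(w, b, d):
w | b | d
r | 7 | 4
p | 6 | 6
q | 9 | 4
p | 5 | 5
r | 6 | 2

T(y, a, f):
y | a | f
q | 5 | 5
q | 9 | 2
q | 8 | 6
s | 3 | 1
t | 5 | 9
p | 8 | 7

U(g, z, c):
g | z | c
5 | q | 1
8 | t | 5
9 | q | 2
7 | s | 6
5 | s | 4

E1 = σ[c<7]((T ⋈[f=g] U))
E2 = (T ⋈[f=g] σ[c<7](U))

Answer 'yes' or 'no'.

E1 row counts bottom-up:
  T → 6
  U → 5
  (T ⋈[f=g] U) → 4
  σ[c<7]((T ⋈[f=g] U)) → 4
E2 row counts bottom-up:
  T → 6
  U → 5
  σ[c<7](U) → 5
  (T ⋈[f=g] σ[c<7](U)) → 4

E1 and E2 produce the same multiset:
y | a | f | g | z | c
p | 8 | 7 | 7 | s | 6
q | 5 | 5 | 5 | q | 1
q | 5 | 5 | 5 | s | 4
t | 5 | 9 | 9 | q | 2

yes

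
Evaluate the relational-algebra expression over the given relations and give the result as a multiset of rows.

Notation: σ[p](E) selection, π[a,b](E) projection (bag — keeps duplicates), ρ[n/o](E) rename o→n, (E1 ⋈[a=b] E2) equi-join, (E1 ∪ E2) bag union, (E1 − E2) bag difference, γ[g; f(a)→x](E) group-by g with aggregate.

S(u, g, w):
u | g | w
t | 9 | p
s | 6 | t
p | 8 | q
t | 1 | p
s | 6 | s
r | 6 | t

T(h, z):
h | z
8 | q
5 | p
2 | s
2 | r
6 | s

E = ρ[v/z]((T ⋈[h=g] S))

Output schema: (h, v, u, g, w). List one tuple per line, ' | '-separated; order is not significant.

Subexpression sizes:
  T → 5
  S → 6
  (T ⋈[h=g] S) → 4
  ρ[v/z]((T ⋈[h=g] S)) → 4

== RESULT ==
h | v | u | g | w
6 | s | r | 6 | t
6 | s | s | 6 | s
6 | s | s | 6 | t
8 | q | p | 8 | q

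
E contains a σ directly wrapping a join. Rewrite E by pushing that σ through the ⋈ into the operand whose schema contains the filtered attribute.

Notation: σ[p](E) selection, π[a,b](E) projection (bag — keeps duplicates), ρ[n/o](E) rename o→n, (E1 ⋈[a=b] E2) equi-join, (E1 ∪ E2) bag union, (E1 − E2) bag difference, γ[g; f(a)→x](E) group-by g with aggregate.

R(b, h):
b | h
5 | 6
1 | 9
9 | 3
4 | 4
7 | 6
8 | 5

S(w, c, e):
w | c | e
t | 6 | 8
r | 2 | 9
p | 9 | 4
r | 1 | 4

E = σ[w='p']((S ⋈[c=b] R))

σ filters on w, owned by the left side.
E' = (σ[w='p'](S) ⋈[c=b] R)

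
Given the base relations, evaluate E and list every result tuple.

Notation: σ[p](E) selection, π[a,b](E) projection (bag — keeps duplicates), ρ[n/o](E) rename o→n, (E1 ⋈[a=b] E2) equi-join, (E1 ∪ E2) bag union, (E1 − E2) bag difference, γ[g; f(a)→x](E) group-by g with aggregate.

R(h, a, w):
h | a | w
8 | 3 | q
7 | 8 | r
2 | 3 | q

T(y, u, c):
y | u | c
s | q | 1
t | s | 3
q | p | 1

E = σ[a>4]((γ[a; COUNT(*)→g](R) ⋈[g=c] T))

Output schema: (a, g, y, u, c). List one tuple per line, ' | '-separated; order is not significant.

Stepwise |·|:
  R → 3
  γ[a; COUNT(*)→g](R) → 2
  T → 3
  (γ[a; COUNT(*)→g](R) ⋈[g=c] T) → 2
  σ[a>4]((γ[a; COUNT(*)→g](R) ⋈[g=c] T)) → 2

== RESULT ==
a | g | y | u | c
8 | 1 | q | p | 1
8 | 1 | s | q | 1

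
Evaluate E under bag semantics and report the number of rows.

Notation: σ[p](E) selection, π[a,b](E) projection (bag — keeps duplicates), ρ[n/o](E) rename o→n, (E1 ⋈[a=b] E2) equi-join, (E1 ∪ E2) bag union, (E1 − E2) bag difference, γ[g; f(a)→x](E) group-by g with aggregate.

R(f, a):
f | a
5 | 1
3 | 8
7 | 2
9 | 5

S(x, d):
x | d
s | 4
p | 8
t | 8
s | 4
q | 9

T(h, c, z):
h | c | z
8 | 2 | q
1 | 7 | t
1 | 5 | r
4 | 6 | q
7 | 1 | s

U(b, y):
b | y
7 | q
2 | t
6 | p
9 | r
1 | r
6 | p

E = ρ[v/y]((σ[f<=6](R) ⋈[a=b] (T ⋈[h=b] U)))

Subexpression sizes:
  R → 4
  σ[f<=6](R) → 2
  T → 5
  U → 6
  (T ⋈[h=b] U) → 3
  (σ[f<=6](R) ⋈[a=b] (T ⋈[h=b] U)) → 2
  ρ[v/y]((σ[f<=6](R) ⋈[a=b] (T ⋈[h=b] U))) → 2

|E| = 2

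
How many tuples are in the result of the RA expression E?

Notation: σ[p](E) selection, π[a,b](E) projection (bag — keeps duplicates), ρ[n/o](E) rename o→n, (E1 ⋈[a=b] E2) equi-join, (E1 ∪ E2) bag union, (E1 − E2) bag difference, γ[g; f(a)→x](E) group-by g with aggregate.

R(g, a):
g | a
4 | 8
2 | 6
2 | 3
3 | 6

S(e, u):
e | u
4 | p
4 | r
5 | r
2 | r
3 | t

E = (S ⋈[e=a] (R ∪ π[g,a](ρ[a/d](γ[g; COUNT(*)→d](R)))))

Subexpression sizes:
  S → 5
  R → 4
  R → 4
  γ[g; COUNT(*)→d](R) → 3
  ρ[a/d](γ[g; COUNT(*)→d](R)) → 3
  π[g,a](ρ[a/d](γ[g; COUNT(*)→d](R))) → 3
  (R ∪ π[g,a](ρ[a/d](γ[g; COUNT(*)→d](R)))) → 7
  (S ⋈[e=a] (R ∪ π[g,a](ρ[a/d](γ[g; COUNT(*)→d](R))))) → 2

|E| = 2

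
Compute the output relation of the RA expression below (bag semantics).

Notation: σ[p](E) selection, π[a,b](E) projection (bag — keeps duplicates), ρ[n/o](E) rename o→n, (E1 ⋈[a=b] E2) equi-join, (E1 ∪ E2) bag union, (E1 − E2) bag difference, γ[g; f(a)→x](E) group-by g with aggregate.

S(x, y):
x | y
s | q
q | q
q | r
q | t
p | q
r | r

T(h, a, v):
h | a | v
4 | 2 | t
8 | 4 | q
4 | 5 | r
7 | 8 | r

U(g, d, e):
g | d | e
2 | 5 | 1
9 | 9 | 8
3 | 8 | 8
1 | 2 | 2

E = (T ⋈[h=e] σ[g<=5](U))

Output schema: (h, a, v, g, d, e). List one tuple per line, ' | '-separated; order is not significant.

Row counts bottom-up:
  T → 4
  U → 4
  σ[g<=5](U) → 3
  (T ⋈[h=e] σ[g<=5](U)) → 1

== RESULT ==
h | a | v | g | d | e
8 | 4 | q | 3 | 8 | 8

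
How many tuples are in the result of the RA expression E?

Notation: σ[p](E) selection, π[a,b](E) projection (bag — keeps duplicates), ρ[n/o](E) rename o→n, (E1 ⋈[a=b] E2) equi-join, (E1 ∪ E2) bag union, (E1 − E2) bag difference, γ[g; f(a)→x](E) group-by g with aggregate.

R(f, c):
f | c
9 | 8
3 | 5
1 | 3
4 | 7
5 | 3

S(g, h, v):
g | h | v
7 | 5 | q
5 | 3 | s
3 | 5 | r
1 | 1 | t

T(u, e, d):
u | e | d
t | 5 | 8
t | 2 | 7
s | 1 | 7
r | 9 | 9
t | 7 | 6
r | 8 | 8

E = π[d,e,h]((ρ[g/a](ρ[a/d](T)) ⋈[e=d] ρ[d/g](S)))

Per-node cardinality:
  T → 6
  ρ[a/d](T) → 6
  ρ[g/a](ρ[a/d](T)) → 6
  S → 4
  ρ[d/g](S) → 4
  (ρ[g/a](ρ[a/d](T)) ⋈[e=d] ρ[d/g](S)) → 3
  π[d,e,h]((ρ[g/a](ρ[a/d](T)) ⋈[e=d] ρ[d/g](S))) → 3

|E| = 3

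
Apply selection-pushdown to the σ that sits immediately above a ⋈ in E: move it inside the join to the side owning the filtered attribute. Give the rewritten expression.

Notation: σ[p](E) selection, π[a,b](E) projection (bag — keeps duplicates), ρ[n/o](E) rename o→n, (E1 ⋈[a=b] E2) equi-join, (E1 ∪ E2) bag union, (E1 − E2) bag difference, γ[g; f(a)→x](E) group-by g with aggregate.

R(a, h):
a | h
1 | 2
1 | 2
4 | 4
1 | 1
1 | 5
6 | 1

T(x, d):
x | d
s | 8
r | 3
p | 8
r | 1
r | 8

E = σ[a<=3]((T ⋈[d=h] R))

σ filters on a, owned by the right side.
E' = (T ⋈[d=h] σ[a<=3](R))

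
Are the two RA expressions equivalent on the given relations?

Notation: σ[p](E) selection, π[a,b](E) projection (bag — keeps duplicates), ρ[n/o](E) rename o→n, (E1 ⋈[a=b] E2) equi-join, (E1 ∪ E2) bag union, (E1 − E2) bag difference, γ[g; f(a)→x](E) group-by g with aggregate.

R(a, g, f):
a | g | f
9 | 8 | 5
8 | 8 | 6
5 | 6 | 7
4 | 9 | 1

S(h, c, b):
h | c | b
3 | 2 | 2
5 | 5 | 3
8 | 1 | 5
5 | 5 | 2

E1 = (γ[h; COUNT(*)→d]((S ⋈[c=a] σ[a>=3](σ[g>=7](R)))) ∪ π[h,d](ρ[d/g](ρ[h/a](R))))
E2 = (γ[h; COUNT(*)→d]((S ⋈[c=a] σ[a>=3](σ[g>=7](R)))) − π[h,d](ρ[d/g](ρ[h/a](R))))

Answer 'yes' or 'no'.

E1 stepwise |·|:
  S → 4
  R → 4
  σ[g>=7](R) → 3
  σ[a>=3](σ[g>=7](R)) → 3
  (S ⋈[c=a] σ[a>=3](σ[g>=7](R))) → 0
  γ[h; COUNT(*)→d]((S ⋈[c=a] σ[a>=3](σ[g>=7](R)))) → 0
  R → 4
  ρ[h/a](R) → 4
  ρ[d/g](ρ[h/a](R)) → 4
  π[h,d](ρ[d/g](ρ[h/a](R))) → 4
  (γ[h; COUNT(*)→d]((S ⋈[c=a] σ[a>=3](σ[g>=7](R)))) ∪ π[h,d](ρ[d/g](ρ[h/a](R)))) → 4
E2 stepwise |·|:
  S → 4
  R → 4
  σ[g>=7](R) → 3
  σ[a>=3](σ[g>=7](R)) → 3
  (S ⋈[c=a] σ[a>=3](σ[g>=7](R))) → 0
  γ[h; COUNT(*)→d]((S ⋈[c=a] σ[a>=3](σ[g>=7](R)))) → 0
  R → 4
  ρ[h/a](R) → 4
  ρ[d/g](ρ[h/a](R)) → 4
  π[h,d](ρ[d/g](ρ[h/a](R))) → 4
  (γ[h; COUNT(*)→d]((S ⋈[c=a] σ[a>=3](σ[g>=7](R)))) − π[h,d](ρ[d/g](ρ[h/a](R)))) → 0

E1 result:
h | d
4 | 9
5 | 6
8 | 8
9 | 8
E2 result:
h | d
(0 rows)
Witness: (4, 9) appears 1× in E1 but 0× in E2.

no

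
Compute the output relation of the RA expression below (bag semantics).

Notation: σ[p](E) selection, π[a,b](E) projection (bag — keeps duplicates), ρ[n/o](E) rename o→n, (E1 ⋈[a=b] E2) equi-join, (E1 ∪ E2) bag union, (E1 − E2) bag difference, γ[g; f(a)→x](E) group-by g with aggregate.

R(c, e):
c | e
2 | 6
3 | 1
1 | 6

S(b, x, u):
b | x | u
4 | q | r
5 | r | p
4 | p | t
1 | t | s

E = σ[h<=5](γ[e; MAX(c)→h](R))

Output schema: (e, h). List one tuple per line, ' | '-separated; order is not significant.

Row counts bottom-up:
  R → 3
  γ[e; MAX(c)→h](R) → 2
  σ[h<=5](γ[e; MAX(c)→h](R)) → 2

== RESULT ==
e | h
1 | 3
6 | 2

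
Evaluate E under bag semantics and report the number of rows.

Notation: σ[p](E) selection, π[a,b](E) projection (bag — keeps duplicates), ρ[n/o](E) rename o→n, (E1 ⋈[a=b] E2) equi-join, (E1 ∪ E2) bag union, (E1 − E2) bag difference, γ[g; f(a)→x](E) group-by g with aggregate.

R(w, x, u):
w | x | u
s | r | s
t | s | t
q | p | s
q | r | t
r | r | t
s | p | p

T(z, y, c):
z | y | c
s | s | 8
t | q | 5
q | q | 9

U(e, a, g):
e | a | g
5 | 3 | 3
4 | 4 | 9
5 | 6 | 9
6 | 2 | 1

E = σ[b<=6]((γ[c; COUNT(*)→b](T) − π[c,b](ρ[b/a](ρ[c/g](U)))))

Per-node cardinality:
  T → 3
  γ[c; COUNT(*)→b](T) → 3
  U → 4
  ρ[c/g](U) → 4
  ρ[b/a](ρ[c/g](U)) → 4
  π[c,b](ρ[b/a](ρ[c/g](U))) → 4
  (γ[c; COUNT(*)→b](T) − π[c,b](ρ[b/a](ρ[c/g](U)))) → 3
  σ[b<=6]((γ[c; COUNT(*)→b](T) − π[c,b](ρ[b/a](ρ[c/g](U))))) → 3

|E| = 3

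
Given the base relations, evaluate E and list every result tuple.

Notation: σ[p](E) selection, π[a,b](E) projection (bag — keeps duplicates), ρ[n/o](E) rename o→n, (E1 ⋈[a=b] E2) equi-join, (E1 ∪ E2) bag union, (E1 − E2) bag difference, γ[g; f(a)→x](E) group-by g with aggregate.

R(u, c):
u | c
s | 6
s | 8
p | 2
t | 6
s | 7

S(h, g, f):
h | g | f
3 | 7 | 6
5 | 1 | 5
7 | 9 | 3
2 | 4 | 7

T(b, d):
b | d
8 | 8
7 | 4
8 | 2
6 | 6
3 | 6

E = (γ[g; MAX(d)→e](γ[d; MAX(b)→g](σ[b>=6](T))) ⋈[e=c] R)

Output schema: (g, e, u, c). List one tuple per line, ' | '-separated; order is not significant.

Row counts bottom-up:
  T → 5
  σ[b>=6](T) → 4
  γ[d; MAX(b)→g](σ[b>=6](T)) → 4
  γ[g; MAX(d)→e](γ[d; MAX(b)→g](σ[b>=6](T))) → 3
  R → 5
  (γ[g; MAX(d)→e](γ[d; MAX(b)→g](σ[b>=6](T))) ⋈[e=c] R) → 3

== RESULT ==
g | e | u | c
6 | 6 | s | 6
6 | 6 | t | 6
8 | 8 | s | 8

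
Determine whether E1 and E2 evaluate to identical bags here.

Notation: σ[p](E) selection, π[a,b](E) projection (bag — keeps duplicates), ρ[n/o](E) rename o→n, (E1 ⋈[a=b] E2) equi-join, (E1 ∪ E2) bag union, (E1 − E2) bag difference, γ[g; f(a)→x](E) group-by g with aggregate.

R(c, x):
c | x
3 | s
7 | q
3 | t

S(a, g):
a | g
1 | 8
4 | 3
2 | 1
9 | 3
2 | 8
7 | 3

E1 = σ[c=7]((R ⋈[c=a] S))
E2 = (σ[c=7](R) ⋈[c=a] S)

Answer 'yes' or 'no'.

E1 row counts bottom-up:
  R → 3
  S → 6
  (R ⋈[c=a] S) → 1
  σ[c=7]((R ⋈[c=a] S)) → 1
E2 row counts bottom-up:
  R → 3
  σ[c=7](R) → 1
  S → 6
  (σ[c=7](R) ⋈[c=a] S) → 1

E1 and E2 produce the same multiset:
c | x | a | g
7 | q | 7 | 3

yes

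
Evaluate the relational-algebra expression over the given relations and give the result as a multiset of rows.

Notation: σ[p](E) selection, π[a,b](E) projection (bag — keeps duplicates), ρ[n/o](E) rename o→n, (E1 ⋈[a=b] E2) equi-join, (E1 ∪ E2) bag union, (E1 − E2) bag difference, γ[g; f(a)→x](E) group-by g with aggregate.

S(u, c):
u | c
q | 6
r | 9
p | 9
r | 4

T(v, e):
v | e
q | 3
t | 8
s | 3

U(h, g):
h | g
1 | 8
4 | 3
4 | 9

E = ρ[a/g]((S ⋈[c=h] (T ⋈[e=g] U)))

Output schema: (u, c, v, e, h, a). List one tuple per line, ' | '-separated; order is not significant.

Row counts bottom-up:
  S → 4
  T → 3
  U → 3
  (T ⋈[e=g] U) → 3
  (S ⋈[c=h] (T ⋈[e=g] U)) → 2
  ρ[a/g]((S ⋈[c=h] (T ⋈[e=g] U))) → 2

== RESULT ==
u | c | v | e | h | a
r | 4 | q | 3 | 4 | 3
r | 4 | s | 3 | 4 | 3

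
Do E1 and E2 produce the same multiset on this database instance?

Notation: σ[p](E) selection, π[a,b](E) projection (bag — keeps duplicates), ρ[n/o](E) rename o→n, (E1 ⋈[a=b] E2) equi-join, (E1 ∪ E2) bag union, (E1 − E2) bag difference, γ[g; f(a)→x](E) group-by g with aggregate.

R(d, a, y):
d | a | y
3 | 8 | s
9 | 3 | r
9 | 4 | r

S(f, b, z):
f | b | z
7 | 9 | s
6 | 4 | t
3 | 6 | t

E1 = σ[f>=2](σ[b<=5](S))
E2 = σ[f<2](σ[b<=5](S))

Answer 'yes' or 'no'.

E1 per-node cardinality:
  S → 3
  σ[b<=5](S) → 1
  σ[f>=2](σ[b<=5](S)) → 1
E2 per-node cardinality:
  S → 3
  σ[b<=5](S) → 1
  σ[f<2](σ[b<=5](S)) → 0

E1 result:
f | b | z
6 | 4 | t
E2 result:
f | b | z
(0 rows)
Witness: (6, 4, 't') appears 1× in E1 but 0× in E2.

no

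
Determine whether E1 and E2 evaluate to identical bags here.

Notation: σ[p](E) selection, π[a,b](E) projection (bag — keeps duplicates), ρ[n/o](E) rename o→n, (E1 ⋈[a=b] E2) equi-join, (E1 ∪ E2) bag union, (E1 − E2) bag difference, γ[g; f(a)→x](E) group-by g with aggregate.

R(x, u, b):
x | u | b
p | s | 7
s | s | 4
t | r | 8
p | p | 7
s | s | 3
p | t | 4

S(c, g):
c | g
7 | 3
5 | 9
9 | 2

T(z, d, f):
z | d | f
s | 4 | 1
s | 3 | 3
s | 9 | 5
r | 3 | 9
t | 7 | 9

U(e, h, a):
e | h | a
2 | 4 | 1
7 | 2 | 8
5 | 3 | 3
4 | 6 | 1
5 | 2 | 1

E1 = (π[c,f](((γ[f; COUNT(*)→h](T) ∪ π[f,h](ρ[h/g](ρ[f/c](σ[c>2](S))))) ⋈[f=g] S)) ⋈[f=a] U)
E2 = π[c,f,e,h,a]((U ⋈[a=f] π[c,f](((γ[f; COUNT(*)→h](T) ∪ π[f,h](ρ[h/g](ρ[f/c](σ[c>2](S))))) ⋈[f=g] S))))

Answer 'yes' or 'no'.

E1 subexpression sizes:
  T → 5
  γ[f; COUNT(*)→h](T) → 4
  S → 3
  σ[c>2](S) → 3
  ρ[f/c](σ[c>2](S)) → 3
  ρ[h/g](ρ[f/c](σ[c>2](S))) → 3
  π[f,h](ρ[h/g](ρ[f/c](σ[c>2](S)))) → 3
  (γ[f; COUNT(*)→h](T) ∪ π[f,h](ρ[h/g](ρ[f/c](σ[c>2](S))))) → 7
  S → 3
  ((γ[f; COUNT(*)→h](T) ∪ π[f,h](ρ[h/g](ρ[f/c](σ[c>2](S))))) ⋈[f=g] S) → 3
  π[c,f](((γ[f; COUNT(*)→h](T) ∪ π[f,h](ρ[h/g](ρ[f/c](σ[c>2](S))))) ⋈[f=g] S)) → 3
  U → 5
  (π[c,f](((γ[f; COUNT(*)→h](T) ∪ π[f,h](ρ[h/g](ρ[f/c](σ[c>2](S))))) ⋈[f=g] S)) ⋈[f=a] U) → 1
E2 subexpression sizes:
  U → 5
  T → 5
  γ[f; COUNT(*)→h](T) → 4
  S → 3
  σ[c>2](S) → 3
  ρ[f/c](σ[c>2](S)) → 3
  ρ[h/g](ρ[f/c](σ[c>2](S))) → 3
  π[f,h](ρ[h/g](ρ[f/c](σ[c>2](S)))) → 3
  (γ[f; COUNT(*)→h](T) ∪ π[f,h](ρ[h/g](ρ[f/c](σ[c>2](S))))) → 7
  S → 3
  ((γ[f; COUNT(*)→h](T) ∪ π[f,h](ρ[h/g](ρ[f/c](σ[c>2](S))))) ⋈[f=g] S) → 3
  π[c,f](((γ[f; COUNT(*)→h](T) ∪ π[f,h](ρ[h/g](ρ[f/c](σ[c>2](S))))) ⋈[f=g] S)) → 3
  (U ⋈[a=f] π[c,f](((γ[f; COUNT(*)→h](T) ∪ π[f,h](ρ[h/g](ρ[f/c](σ[c>2](S))))) ⋈[f=g] S))) → 1
  π[c,f,e,h,a]((U ⋈[a=f] π[c,f](((γ[f; COUNT(*)→h](T) ∪ π[f,h](ρ[h/g](ρ[f/c](σ[c>2](S))))) ⋈[f=g] S)))) → 1

E1 and E2 produce the same multiset:
c | f | e | h | a
7 | 3 | 5 | 3 | 3

yes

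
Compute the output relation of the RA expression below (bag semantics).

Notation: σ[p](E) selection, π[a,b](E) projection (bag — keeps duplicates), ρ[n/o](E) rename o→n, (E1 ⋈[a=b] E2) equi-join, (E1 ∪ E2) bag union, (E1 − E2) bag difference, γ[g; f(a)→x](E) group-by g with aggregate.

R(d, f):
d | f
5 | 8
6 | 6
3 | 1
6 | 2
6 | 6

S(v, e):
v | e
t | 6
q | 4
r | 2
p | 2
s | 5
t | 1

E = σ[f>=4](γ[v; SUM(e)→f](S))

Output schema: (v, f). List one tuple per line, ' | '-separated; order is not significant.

Subexpression sizes:
  S → 6
  γ[v; SUM(e)→f](S) → 5
  σ[f>=4](γ[v; SUM(e)→f](S)) → 3

== RESULT ==
v | f
q | 4
s | 5
t | 7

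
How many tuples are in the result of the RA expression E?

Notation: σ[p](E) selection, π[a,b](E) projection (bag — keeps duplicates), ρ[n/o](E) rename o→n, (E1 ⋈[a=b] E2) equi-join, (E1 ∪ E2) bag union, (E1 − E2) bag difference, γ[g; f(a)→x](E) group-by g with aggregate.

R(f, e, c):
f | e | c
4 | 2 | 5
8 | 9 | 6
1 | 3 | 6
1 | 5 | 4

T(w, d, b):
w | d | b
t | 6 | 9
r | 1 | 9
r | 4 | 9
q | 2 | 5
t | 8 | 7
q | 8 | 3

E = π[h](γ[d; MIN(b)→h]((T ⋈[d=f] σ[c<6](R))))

Per-node cardinality:
  T → 6
  R → 4
  σ[c<6](R) → 2
  (T ⋈[d=f] σ[c<6](R)) → 2
  γ[d; MIN(b)→h]((T ⋈[d=f] σ[c<6](R))) → 2
  π[h](γ[d; MIN(b)→h]((T ⋈[d=f] σ[c<6](R)))) → 2

|E| = 2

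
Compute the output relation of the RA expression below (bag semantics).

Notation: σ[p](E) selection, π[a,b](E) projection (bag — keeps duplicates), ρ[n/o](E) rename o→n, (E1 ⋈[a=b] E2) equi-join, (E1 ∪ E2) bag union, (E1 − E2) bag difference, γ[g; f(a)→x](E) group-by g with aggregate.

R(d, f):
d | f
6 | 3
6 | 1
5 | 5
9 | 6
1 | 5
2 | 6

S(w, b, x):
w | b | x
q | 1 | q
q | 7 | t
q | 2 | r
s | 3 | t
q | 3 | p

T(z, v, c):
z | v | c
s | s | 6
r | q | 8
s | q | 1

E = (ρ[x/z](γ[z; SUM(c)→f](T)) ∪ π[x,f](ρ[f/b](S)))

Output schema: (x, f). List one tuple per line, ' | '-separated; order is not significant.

Row counts bottom-up:
  T → 3
  γ[z; SUM(c)→f](T) → 2
  ρ[x/z](γ[z; SUM(c)→f](T)) → 2
  S → 5
  ρ[f/b](S) → 5
  π[x,f](ρ[f/b](S)) → 5
  (ρ[x/z](γ[z; SUM(c)→f](T)) ∪ π[x,f](ρ[f/b](S))) → 7

== RESULT ==
x | f
p | 3
q | 1
r | 2
r | 8
s | 7
t | 3
t | 7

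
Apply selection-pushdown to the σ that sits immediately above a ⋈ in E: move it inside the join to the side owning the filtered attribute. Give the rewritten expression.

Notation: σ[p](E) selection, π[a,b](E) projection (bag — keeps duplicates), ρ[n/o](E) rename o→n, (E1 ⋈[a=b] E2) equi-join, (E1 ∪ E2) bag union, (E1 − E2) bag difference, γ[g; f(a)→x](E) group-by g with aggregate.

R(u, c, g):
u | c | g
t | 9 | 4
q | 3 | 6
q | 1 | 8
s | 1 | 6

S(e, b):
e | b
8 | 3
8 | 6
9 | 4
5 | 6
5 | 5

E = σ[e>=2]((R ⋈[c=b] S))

σ filters on e, owned by the right side.
E' = (R ⋈[c=b] σ[e>=2](S))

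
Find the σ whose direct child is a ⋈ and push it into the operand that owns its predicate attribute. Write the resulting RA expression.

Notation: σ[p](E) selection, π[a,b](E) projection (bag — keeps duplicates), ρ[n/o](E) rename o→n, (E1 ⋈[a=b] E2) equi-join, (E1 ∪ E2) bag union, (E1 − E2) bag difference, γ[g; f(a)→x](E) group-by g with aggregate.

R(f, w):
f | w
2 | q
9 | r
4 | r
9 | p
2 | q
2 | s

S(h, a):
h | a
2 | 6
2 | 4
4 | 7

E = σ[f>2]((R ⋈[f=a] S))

σ filters on f, owned by the left side.
E' = (σ[f>2](R) ⋈[f=a] S)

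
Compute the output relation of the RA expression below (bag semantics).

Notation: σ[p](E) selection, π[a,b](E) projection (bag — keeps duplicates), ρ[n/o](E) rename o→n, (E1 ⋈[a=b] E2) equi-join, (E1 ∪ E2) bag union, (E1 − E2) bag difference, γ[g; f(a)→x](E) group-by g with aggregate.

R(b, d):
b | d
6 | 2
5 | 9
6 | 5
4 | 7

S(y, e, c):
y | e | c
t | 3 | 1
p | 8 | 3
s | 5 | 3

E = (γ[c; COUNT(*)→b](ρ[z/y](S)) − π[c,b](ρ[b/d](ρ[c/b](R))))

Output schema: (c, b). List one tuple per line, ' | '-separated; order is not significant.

Subexpression sizes:
  S → 3
  ρ[z/y](S) → 3
  γ[c; COUNT(*)→b](ρ[z/y](S)) → 2
  R → 4
  ρ[c/b](R) → 4
  ρ[b/d](ρ[c/b](R)) → 4
  π[c,b](ρ[b/d](ρ[c/b](R))) → 4
  (γ[c; COUNT(*)→b](ρ[z/y](S)) − π[c,b](ρ[b/d](ρ[c/b](R)))) → 2

== RESULT ==
c | b
1 | 1
3 | 2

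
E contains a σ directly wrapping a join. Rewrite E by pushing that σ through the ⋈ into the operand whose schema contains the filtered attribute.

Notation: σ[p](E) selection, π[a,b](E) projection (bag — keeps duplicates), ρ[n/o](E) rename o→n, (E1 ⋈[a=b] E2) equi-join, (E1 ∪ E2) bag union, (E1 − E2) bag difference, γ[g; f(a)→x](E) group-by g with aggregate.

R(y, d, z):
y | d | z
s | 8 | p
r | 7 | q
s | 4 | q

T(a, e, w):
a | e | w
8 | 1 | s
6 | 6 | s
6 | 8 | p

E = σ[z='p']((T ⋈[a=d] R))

σ filters on z, owned by the right side.
E' = (T ⋈[a=d] σ[z='p'](R))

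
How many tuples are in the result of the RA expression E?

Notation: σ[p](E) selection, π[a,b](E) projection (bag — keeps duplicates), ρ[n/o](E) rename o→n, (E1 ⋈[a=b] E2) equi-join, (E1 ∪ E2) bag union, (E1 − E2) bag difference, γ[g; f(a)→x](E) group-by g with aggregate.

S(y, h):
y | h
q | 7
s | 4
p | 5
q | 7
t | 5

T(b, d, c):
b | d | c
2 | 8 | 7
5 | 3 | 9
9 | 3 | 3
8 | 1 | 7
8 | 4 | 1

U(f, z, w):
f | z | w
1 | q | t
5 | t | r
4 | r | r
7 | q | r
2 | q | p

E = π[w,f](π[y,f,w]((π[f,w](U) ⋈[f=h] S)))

Per-node cardinality:
  U → 5
  π[f,w](U) → 5
  S → 5
  (π[f,w](U) ⋈[f=h] S) → 5
  π[y,f,w]((π[f,w](U) ⋈[f=h] S)) → 5
  π[w,f](π[y,f,w]((π[f,w](U) ⋈[f=h] S))) → 5

|E| = 5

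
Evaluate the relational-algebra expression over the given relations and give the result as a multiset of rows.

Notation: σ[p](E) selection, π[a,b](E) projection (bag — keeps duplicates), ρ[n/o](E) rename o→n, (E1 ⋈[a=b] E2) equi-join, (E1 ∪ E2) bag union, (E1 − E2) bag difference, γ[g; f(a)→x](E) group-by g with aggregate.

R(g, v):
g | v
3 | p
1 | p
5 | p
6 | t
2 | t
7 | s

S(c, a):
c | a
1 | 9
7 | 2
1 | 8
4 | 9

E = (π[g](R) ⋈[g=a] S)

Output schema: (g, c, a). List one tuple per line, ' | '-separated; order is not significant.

Subexpression sizes:
  R → 6
  π[g](R) → 6
  S → 4
  (π[g](R) ⋈[g=a] S) → 1

== RESULT ==
g | c | a
2 | 7 | 2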